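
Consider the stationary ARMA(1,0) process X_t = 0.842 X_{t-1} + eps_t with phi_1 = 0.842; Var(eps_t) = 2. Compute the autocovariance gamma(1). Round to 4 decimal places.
\gamma(1) = 5.7862

Multiply the model equation by X_{t-k} and take expectations. With theta_0 = psi_0 = 1 and psi_j the MA(infinity) weights, this gives
  gamma(k) - sum_i phi_i gamma(k-i) = c_k,
  c_k = sigma^2 * sum_{j=k..q} theta_j psi_{j-k}   (c_k = 0 for k > q),
using gamma(-m) = gamma(m).
Pure AR (q = 0): c_0 = sigma^2 = 2, c_k = 0 for k >= 1.
Equations for k = 0 and k = 1 (AR order 1):
  gamma(0) = phi_1 gamma(1) + c_0
  gamma(1) = phi_1 gamma(0) + c_1
Substituting the second into the first: gamma(0) (1 - phi_1^2) = c_0 + phi_1 c_1, so
  gamma(0) = c_0 / (1 - phi_1^2) = 2 / (1 - (0.842)^2) = 2 / 0.291036 = 6.872002.
  gamma(1) = phi_1 gamma(0) = (0.842)(6.872002) = 5.786226.
Therefore gamma(1) = 5.7862 (to 4 decimal places).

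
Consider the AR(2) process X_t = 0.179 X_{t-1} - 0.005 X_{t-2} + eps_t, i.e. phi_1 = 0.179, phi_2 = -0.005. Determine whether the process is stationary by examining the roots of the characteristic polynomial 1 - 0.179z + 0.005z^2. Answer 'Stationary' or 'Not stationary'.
\text{Stationary}

The AR(p) characteristic polynomial is P(z) = 1 - 0.179z + 0.005z^2.
Stationarity requires all roots to lie outside the unit circle, i.e. |z| > 1 for every root.
Set 1 + (-0.179) z + (0.005) z^2 = 0, i.e. a z^2 + b z + c = 0 with a = 0.005, b = -0.179, c = 1.
Discriminant D = b^2 - 4ac = (-0.179)^2 - 4*(0.005)*1 = 0.032041 - (0.02) = 0.012041.
D >= 0, so the roots are real: z = (-b +/- sqrt(D)) / (2a) = (0.179 +/- 0.109731) / (0.01).
  z_1 = (0.179 + 0.109731) / (0.01) = 28.8731,   |z_1| = 28.8731.
  z_2 = (0.179 - 0.109731) / (0.01) = 6.9269,   |z_2| = 6.9269.
Moduli of all roots: 28.8731, 6.9269.
All moduli strictly greater than 1? Yes.
Verdict: Stationary.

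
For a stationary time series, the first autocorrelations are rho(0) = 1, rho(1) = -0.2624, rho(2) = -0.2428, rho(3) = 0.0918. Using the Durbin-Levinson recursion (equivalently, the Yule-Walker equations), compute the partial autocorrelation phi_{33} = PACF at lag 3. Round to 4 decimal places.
\phi_{33} = -0.0980

The PACF at lag k is phi_{kk}, the last component of the solution
to the Yule-Walker system G_k phi = r_k where
  (G_k)_{ij} = rho(|i - j|), (r_k)_i = rho(i), i,j = 1..k.
Equivalently, Durbin-Levinson gives phi_{kk} iteratively:
  phi_{11} = rho(1)
  phi_{kk} = [rho(k) - sum_{j=1..k-1} phi_{k-1,j} rho(k-j)]
            / [1 - sum_{j=1..k-1} phi_{k-1,j} rho(j)],
  phi_{k,j} = phi_{k-1,j} - phi_{kk} phi_{k-1,k-j},  j = 1..k-1.
Step k = 1:
  phi_11 = rho(1) = -0.2624.
Step k = 2:
  phi_22 = [rho(2) - phi_11 rho(1)] / [1 - phi_11 rho(1)] = [-0.2428 - (-0.2624)(-0.2624)] / [1 - (-0.2624)(-0.2624)]
         = -0.31165376 / 0.93114624 = -0.334699.
  Update: phi_21 = phi_11 - phi_22 phi_11 = -0.2624 - (-0.334699)(-0.2624) = -0.350225.
Step k = 3:
  phi_33 = [rho(3) - phi_21 rho(2) - phi_22 rho(1)] / [1 - phi_21 rho(1) - phi_22 rho(2)]
    numerator   = 0.0918 - (-0.350225)(-0.2428) - (-0.334699)(-0.2624) = -0.08105967
    denominator = 1 - (-0.350225)(-0.2624) - (-0.334699)(-0.2428) = 0.82683602
  phi_33 = -0.08105967 / 0.82683602 = -0.098.
Therefore phi_{33} = -0.0980.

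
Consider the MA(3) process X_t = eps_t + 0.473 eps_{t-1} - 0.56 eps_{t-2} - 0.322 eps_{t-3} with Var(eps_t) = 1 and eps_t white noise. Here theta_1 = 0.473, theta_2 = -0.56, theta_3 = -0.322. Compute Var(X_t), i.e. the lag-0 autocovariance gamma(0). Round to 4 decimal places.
\gamma(0) = 1.6410

For an MA(q) process X_t = eps_t + sum_i theta_i eps_{t-i} with
Var(eps_t) = sigma^2, the variance is
  gamma(0) = sigma^2 * (1 + sum_i theta_i^2).
  sum_i theta_i^2 = (0.473)^2 + (-0.56)^2 + (-0.322)^2 = 0.223729 + 0.3136 + 0.103684 = 0.641013.
  gamma(0) = 1 * (1 + 0.641013) = 1 * 1.641013 = 1.641013, which rounds to 1.6410.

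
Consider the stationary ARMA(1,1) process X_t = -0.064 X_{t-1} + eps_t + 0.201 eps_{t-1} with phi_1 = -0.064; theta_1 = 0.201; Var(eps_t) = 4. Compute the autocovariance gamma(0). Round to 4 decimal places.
\gamma(0) = 4.0754

Multiply the model equation by X_{t-k} and take expectations. With theta_0 = psi_0 = 1 and psi_j the MA(infinity) weights, this gives
  gamma(k) - sum_i phi_i gamma(k-i) = c_k,
  c_k = sigma^2 * sum_{j=k..q} theta_j psi_{j-k}   (c_k = 0 for k > q),
using gamma(-m) = gamma(m).
psi-weights needed (psi_j = theta_j + sum_i phi_i psi_{j-i}):
  psi_1 = theta_1 + phi_1 = 0.201 + (-0.064) = 0.137
Right-hand sides:
  c_0 = sigma^2 (1 + theta_1 psi_1) = 4 * (1 + (0.201)(0.137)) = 4 * 1.027537 = 4.110148
  c_1 = sigma^2 theta_1 = 4 * (0.201) = 0.804
  c_2 = 0
Equations for k = 0 and k = 1 (AR order 1):
  gamma(0) = phi_1 gamma(1) + c_0
  gamma(1) = phi_1 gamma(0) + c_1
Substituting the second into the first: gamma(0) (1 - phi_1^2) = c_0 + phi_1 c_1, so
  gamma(0) = (c_0 + phi_1 c_1) / (1 - phi_1^2) = (4.110148 + (-0.064)(0.804)) / (1 - (-0.064)^2) = 4.058692 / 0.995904 = 4.075385.
Therefore gamma(0) = 4.0754 (to 4 decimal places).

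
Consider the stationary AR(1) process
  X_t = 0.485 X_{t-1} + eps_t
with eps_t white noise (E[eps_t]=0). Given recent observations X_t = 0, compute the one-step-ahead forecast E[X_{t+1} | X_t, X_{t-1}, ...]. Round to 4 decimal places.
E[X_{t+1} \mid \mathcal F_t] = 0.0000

For an AR(p) model X_t = c + sum_i phi_i X_{t-i} + eps_t, the
one-step-ahead conditional mean is
  E[X_{t+1} | X_t, ...] = c + sum_i phi_i X_{t+1-i}.
Substitute known values:
  E[X_{t+1} | ...] = (0.485) * (0)
                   = 0.0000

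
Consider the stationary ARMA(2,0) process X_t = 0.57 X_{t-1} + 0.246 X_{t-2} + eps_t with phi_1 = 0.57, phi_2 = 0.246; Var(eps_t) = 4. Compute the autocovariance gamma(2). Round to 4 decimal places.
\gamma(2) = 6.7256

Multiply the model equation by X_{t-k} and take expectations. With theta_0 = psi_0 = 1 and psi_j the MA(infinity) weights, this gives
  gamma(k) - sum_i phi_i gamma(k-i) = c_k,
  c_k = sigma^2 * sum_{j=k..q} theta_j psi_{j-k}   (c_k = 0 for k > q),
using gamma(-m) = gamma(m).
Pure AR (q = 0): c_0 = sigma^2 = 4, c_k = 0 for k >= 1.
Equations for k = 0, 1, 2 (AR order 2, c_2 = 0):
  (E0) gamma(0) = phi_1 gamma(1) + phi_2 gamma(2) + c_0
  (E1) gamma(1) = phi_1 gamma(0) + phi_2 gamma(1) + c_1
  (E2) gamma(2) = phi_1 gamma(1) + phi_2 gamma(0)
From (E1): gamma(1) = A gamma(0) + B with
  A = phi_1 / (1 - phi_2) = 0.57 / 0.754 = 0.755968,   B = c_1 / (1 - phi_2) = 0 / 0.754 = 0.
Insert (E2) into (E0): gamma(0) (1 - phi_2^2) = phi_1 (1 + phi_2) gamma(1) + c_0.
  phi_1 (1 + phi_2) = (0.57)(1.246) = 0.71022,   1 - phi_2^2 = 0.939484.
Replace gamma(1) by A gamma(0) + B and collect gamma(0):
  gamma(0) [0.939484 - (0.71022)(0.755968)] = c_0 = 4
  gamma(0) * 0.40258 = 4
  gamma(0) = 4 / 0.40258 = 9.935906.
  gamma(1) = A gamma(0) = (0.755968)(9.935906) = 7.511229.
  gamma(2) = phi_1 gamma(1) + phi_2 gamma(0) = (0.57)(7.511229) + (0.246)(9.935906) = 6.725633.
Therefore gamma(2) = 6.7256 (to 4 decimal places).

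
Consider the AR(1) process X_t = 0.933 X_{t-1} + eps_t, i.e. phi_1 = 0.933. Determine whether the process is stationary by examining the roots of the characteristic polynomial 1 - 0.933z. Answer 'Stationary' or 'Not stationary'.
\text{Stationary}

The AR(p) characteristic polynomial is P(z) = 1 - 0.933z.
Stationarity requires all roots to lie outside the unit circle, i.e. |z| > 1 for every root.
This is linear in z: 1 + (-0.933) z = 0  =>  z = -1/(-0.933) = 1.071811,  |z| = 1.071811.
Moduli of all roots: 1.0718.
All moduli strictly greater than 1? Yes.
Verdict: Stationary.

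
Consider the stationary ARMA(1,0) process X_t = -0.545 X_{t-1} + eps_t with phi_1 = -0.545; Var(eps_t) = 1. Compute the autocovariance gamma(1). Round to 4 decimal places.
\gamma(1) = -0.7753

Multiply the model equation by X_{t-k} and take expectations. With theta_0 = psi_0 = 1 and psi_j the MA(infinity) weights, this gives
  gamma(k) - sum_i phi_i gamma(k-i) = c_k,
  c_k = sigma^2 * sum_{j=k..q} theta_j psi_{j-k}   (c_k = 0 for k > q),
using gamma(-m) = gamma(m).
Pure AR (q = 0): c_0 = sigma^2 = 1, c_k = 0 for k >= 1.
Equations for k = 0 and k = 1 (AR order 1):
  gamma(0) = phi_1 gamma(1) + c_0
  gamma(1) = phi_1 gamma(0) + c_1
Substituting the second into the first: gamma(0) (1 - phi_1^2) = c_0 + phi_1 c_1, so
  gamma(0) = c_0 / (1 - phi_1^2) = 1 / (1 - (-0.545)^2) = 1 / 0.702975 = 1.422526.
  gamma(1) = phi_1 gamma(0) = (-0.545)(1.422526) = -0.775277.
Therefore gamma(1) = -0.7753 (to 4 decimal places).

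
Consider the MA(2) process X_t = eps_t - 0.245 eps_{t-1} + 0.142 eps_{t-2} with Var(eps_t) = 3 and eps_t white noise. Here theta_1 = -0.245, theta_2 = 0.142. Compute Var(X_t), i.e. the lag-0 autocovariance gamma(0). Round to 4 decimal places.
\gamma(0) = 3.2406

For an MA(q) process X_t = eps_t + sum_i theta_i eps_{t-i} with
Var(eps_t) = sigma^2, the variance is
  gamma(0) = sigma^2 * (1 + sum_i theta_i^2).
  sum_i theta_i^2 = (-0.245)^2 + (0.142)^2 = 0.060025 + 0.020164 = 0.080189.
  gamma(0) = 3 * (1 + 0.080189) = 3 * 1.080189 = 3.240567, which rounds to 3.2406.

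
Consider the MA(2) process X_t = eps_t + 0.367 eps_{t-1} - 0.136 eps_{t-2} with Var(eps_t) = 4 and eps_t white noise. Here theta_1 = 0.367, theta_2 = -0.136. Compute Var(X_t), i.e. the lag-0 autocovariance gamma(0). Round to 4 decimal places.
\gamma(0) = 4.6127

For an MA(q) process X_t = eps_t + sum_i theta_i eps_{t-i} with
Var(eps_t) = sigma^2, the variance is
  gamma(0) = sigma^2 * (1 + sum_i theta_i^2).
  sum_i theta_i^2 = (0.367)^2 + (-0.136)^2 = 0.134689 + 0.018496 = 0.153185.
  gamma(0) = 4 * (1 + 0.153185) = 4 * 1.153185 = 4.61274, which rounds to 4.6127.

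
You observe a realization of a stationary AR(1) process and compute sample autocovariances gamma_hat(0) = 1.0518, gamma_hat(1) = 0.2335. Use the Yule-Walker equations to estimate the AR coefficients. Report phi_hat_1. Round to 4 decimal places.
\hat\phi_{1} = 0.2220

The Yule-Walker equations for an AR(p) process read, in matrix form,
  Gamma_p phi = r_p,   with   (Gamma_p)_{ij} = gamma(|i - j|),
                       (r_p)_i = gamma(i),   i,j = 1..p.
Substitute the sample gammas (Toeplitz matrix and right-hand side of size 1):
  Gamma_p = [[1.0518]]
  r_p     = [0.2335]
With p = 1 this is the single equation gamma(0) phi_1 = gamma(1):
  phi_hat_1 = gamma(1) / gamma(0) = 0.2335 / 1.0518 = 0.2220.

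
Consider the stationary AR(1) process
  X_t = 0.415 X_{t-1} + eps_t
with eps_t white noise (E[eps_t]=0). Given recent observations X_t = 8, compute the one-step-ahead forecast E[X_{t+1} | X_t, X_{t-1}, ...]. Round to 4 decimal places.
E[X_{t+1} \mid \mathcal F_t] = 3.3200

For an AR(p) model X_t = c + sum_i phi_i X_{t-i} + eps_t, the
one-step-ahead conditional mean is
  E[X_{t+1} | X_t, ...] = c + sum_i phi_i X_{t+1-i}.
Substitute known values:
  E[X_{t+1} | ...] = (0.415) * (8)
                   = 3.3200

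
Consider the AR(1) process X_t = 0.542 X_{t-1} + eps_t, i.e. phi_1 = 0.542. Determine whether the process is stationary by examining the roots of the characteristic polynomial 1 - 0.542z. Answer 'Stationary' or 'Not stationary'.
\text{Stationary}

The AR(p) characteristic polynomial is P(z) = 1 - 0.542z.
Stationarity requires all roots to lie outside the unit circle, i.e. |z| > 1 for every root.
This is linear in z: 1 + (-0.542) z = 0  =>  z = -1/(-0.542) = 1.845018,  |z| = 1.845018.
Moduli of all roots: 1.8450.
All moduli strictly greater than 1? Yes.
Verdict: Stationary.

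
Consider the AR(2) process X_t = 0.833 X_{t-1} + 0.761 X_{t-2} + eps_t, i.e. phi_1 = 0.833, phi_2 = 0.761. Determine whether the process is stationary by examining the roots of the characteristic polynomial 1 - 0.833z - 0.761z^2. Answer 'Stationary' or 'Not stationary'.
\text{Not stationary}

The AR(p) characteristic polynomial is P(z) = 1 - 0.833z - 0.761z^2.
Stationarity requires all roots to lie outside the unit circle, i.e. |z| > 1 for every root.
Set 1 + (-0.833) z + (-0.761) z^2 = 0, i.e. a z^2 + b z + c = 0 with a = -0.761, b = -0.833, c = 1.
Discriminant D = b^2 - 4ac = (-0.833)^2 - 4*(-0.761)*1 = 0.693889 - (-3.044) = 3.737889.
D >= 0, so the roots are real: z = (-b +/- sqrt(D)) / (2a) = (0.833 +/- 1.933362) / (-1.522).
  z_1 = (0.833 + 1.933362) / (-1.522) = -1.8176,   |z_1| = 1.8176.
  z_2 = (0.833 - 1.933362) / (-1.522) = 0.723,   |z_2| = 0.723.
Moduli of all roots: 1.8176, 0.7230.
All moduli strictly greater than 1? No.
Verdict: Not stationary.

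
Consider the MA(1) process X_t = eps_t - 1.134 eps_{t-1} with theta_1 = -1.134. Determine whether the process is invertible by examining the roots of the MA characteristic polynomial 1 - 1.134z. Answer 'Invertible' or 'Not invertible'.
\text{Not invertible}

The MA(q) characteristic polynomial is P(z) = 1 - 1.134z.
Invertibility requires all roots to lie outside the unit circle, i.e. |z| > 1 for every root.
This is linear in z: 1 + (-1.134) z = 0  =>  z = -1/(-1.134) = 0.881834,  |z| = 0.881834.
Moduli of all roots: 0.8818.
All moduli strictly greater than 1? No.
Verdict: Not invertible.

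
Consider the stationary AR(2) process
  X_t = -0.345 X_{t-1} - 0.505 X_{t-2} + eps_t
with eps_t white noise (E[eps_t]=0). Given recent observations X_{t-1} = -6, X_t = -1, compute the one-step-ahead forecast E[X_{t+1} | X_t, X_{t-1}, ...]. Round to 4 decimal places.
E[X_{t+1} \mid \mathcal F_t] = 3.3750

For an AR(p) model X_t = c + sum_i phi_i X_{t-i} + eps_t, the
one-step-ahead conditional mean is
  E[X_{t+1} | X_t, ...] = c + sum_i phi_i X_{t+1-i}.
Substitute known values:
  E[X_{t+1} | ...] = (-0.345) * (-1) + (-0.505) * (-6)
                   = 3.3750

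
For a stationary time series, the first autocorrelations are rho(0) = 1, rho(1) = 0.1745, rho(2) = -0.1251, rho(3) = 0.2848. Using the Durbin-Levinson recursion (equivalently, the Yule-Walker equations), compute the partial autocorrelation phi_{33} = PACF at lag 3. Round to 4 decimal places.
\phi_{33} = 0.3580

The PACF at lag k is phi_{kk}, the last component of the solution
to the Yule-Walker system G_k phi = r_k where
  (G_k)_{ij} = rho(|i - j|), (r_k)_i = rho(i), i,j = 1..k.
Equivalently, Durbin-Levinson gives phi_{kk} iteratively:
  phi_{11} = rho(1)
  phi_{kk} = [rho(k) - sum_{j=1..k-1} phi_{k-1,j} rho(k-j)]
            / [1 - sum_{j=1..k-1} phi_{k-1,j} rho(j)],
  phi_{k,j} = phi_{k-1,j} - phi_{kk} phi_{k-1,k-j},  j = 1..k-1.
Step k = 1:
  phi_11 = rho(1) = 0.1745.
Step k = 2:
  phi_22 = [rho(2) - phi_11 rho(1)] / [1 - phi_11 rho(1)] = [-0.1251 - (0.1745)(0.1745)] / [1 - (0.1745)(0.1745)]
         = -0.15555025 / 0.96954975 = -0.160436.
  Update: phi_21 = phi_11 - phi_22 phi_11 = 0.1745 - (-0.160436)(0.1745) = 0.202496.
Step k = 3:
  phi_33 = [rho(3) - phi_21 rho(2) - phi_22 rho(1)] / [1 - phi_21 rho(1) - phi_22 rho(2)]
    numerator   = 0.2848 - (0.202496)(-0.1251) - (-0.160436)(0.1745) = 0.33812825
    denominator = 1 - (0.202496)(0.1745) - (-0.160436)(-0.1251) = 0.94459396
  phi_33 = 0.33812825 / 0.94459396 = 0.358.
Therefore phi_{33} = 0.3580.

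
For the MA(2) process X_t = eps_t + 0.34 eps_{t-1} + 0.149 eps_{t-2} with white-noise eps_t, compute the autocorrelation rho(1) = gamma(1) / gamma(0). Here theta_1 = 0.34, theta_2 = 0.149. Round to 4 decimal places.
\rho(1) = 0.3433

For an MA(q) process with theta_0 = 1, the autocovariance is
  gamma(k) = sigma^2 * sum_{i=0..q-k} theta_i * theta_{i+k},
and rho(k) = gamma(k) / gamma(0). Sigma^2 cancels.
  numerator   = (1)*(0.34) + (0.34)*(0.149) = 0.39066.
  denominator = (1)^2 + (0.34)^2 + (0.149)^2 = 1.137801.
  rho(1) = 0.39066 / 1.137801 = 0.3433.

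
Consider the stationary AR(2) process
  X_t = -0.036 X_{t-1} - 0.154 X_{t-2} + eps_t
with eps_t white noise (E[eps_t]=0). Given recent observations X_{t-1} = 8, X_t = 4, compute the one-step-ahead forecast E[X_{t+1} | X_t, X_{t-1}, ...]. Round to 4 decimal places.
E[X_{t+1} \mid \mathcal F_t] = -1.3760

For an AR(p) model X_t = c + sum_i phi_i X_{t-i} + eps_t, the
one-step-ahead conditional mean is
  E[X_{t+1} | X_t, ...] = c + sum_i phi_i X_{t+1-i}.
Substitute known values:
  E[X_{t+1} | ...] = (-0.036) * (4) + (-0.154) * (8)
                   = -1.3760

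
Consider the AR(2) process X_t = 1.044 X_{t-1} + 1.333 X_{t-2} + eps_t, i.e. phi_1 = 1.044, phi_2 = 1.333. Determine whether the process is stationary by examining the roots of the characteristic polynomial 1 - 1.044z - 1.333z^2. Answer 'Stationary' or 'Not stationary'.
\text{Not stationary}

The AR(p) characteristic polynomial is P(z) = 1 - 1.044z - 1.333z^2.
Stationarity requires all roots to lie outside the unit circle, i.e. |z| > 1 for every root.
Set 1 + (-1.044) z + (-1.333) z^2 = 0, i.e. a z^2 + b z + c = 0 with a = -1.333, b = -1.044, c = 1.
Discriminant D = b^2 - 4ac = (-1.044)^2 - 4*(-1.333)*1 = 1.089936 - (-5.332) = 6.421936.
D >= 0, so the roots are real: z = (-b +/- sqrt(D)) / (2a) = (1.044 +/- 2.534154) / (-2.666).
  z_1 = (1.044 + 2.534154) / (-2.666) = -1.3421,   |z_1| = 1.3421.
  z_2 = (1.044 - 2.534154) / (-2.666) = 0.5589,   |z_2| = 0.5589.
Moduli of all roots: 1.3421, 0.5589.
All moduli strictly greater than 1? No.
Verdict: Not stationary.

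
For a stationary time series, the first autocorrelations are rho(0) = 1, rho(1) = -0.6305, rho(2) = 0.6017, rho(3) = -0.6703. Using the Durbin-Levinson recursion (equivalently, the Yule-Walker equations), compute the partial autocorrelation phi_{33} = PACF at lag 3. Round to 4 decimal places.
\phi_{33} = -0.3860

The PACF at lag k is phi_{kk}, the last component of the solution
to the Yule-Walker system G_k phi = r_k where
  (G_k)_{ij} = rho(|i - j|), (r_k)_i = rho(i), i,j = 1..k.
Equivalently, Durbin-Levinson gives phi_{kk} iteratively:
  phi_{11} = rho(1)
  phi_{kk} = [rho(k) - sum_{j=1..k-1} phi_{k-1,j} rho(k-j)]
            / [1 - sum_{j=1..k-1} phi_{k-1,j} rho(j)],
  phi_{k,j} = phi_{k-1,j} - phi_{kk} phi_{k-1,k-j},  j = 1..k-1.
Step k = 1:
  phi_11 = rho(1) = -0.6305.
Step k = 2:
  phi_22 = [rho(2) - phi_11 rho(1)] / [1 - phi_11 rho(1)] = [0.6017 - (-0.6305)(-0.6305)] / [1 - (-0.6305)(-0.6305)]
         = 0.20416975 / 0.60246975 = 0.338888.
  Update: phi_21 = phi_11 - phi_22 phi_11 = -0.6305 - (0.338888)(-0.6305) = -0.416831.
Step k = 3:
  phi_33 = [rho(3) - phi_21 rho(2) - phi_22 rho(1)] / [1 - phi_21 rho(1) - phi_22 rho(2)]
    numerator   = -0.6703 - (-0.416831)(0.6017) - (0.338888)(-0.6305) = -0.20582384
    denominator = 1 - (-0.416831)(-0.6305) - (0.338888)(0.6017) = 0.53327908
  phi_33 = -0.20582384 / 0.53327908 = -0.386.
Therefore phi_{33} = -0.3860.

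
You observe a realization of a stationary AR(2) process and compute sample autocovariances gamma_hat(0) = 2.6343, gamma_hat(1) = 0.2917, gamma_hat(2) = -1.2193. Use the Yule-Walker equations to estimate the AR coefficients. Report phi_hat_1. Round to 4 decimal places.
\hat\phi_{1} = 0.1640

The Yule-Walker equations for an AR(p) process read, in matrix form,
  Gamma_p phi = r_p,   with   (Gamma_p)_{ij} = gamma(|i - j|),
                       (r_p)_i = gamma(i),   i,j = 1..p.
Substitute the sample gammas (Toeplitz matrix and right-hand side of size 2):
  Gamma_p = [[2.6343, 0.2917], [0.2917, 2.6343]]
  r_p     = [0.2917, -1.2193]
Written out:
  2.6343 phi_1 + 0.2917 phi_2 = 0.2917
  0.2917 phi_1 + 2.6343 phi_2 = -1.2193
Solve by Cramer's rule:
  det = gamma(0)^2 - gamma(1)^2 = (2.6343)^2 - (0.2917)^2 = 6.93953649 - 0.08508889 = 6.8544476
  phi_hat_1 = [gamma(1) gamma(0) - gamma(1) gamma(2)] / det = [(0.2917)(2.6343) - (0.2917)(-1.2193)] / 6.8544476 = 1.12409512 / 6.8544476 = 0.164
  phi_hat_2 = [gamma(0) gamma(2) - gamma(1)^2] / det = [(2.6343)(-1.2193) - (0.2917)^2] / 6.8544476 = -3.29709088 / 6.8544476 = -0.481
So phi_hat = [0.1640, -0.4810].
Therefore phi_hat_1 = 0.1640.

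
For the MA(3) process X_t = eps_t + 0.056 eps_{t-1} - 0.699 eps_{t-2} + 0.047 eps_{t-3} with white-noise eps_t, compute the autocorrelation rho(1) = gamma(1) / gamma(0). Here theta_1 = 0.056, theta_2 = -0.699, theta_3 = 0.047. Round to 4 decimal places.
\rho(1) = -0.0107

For an MA(q) process with theta_0 = 1, the autocovariance is
  gamma(k) = sigma^2 * sum_{i=0..q-k} theta_i * theta_{i+k},
and rho(k) = gamma(k) / gamma(0). Sigma^2 cancels.
  numerator   = (1)*(0.056) + (0.056)*(-0.699) + (-0.699)*(0.047) = -0.015997.
  denominator = (1)^2 + (0.056)^2 + (-0.699)^2 + (0.047)^2 = 1.493946.
  rho(1) = -0.015997 / 1.493946 = -0.0107.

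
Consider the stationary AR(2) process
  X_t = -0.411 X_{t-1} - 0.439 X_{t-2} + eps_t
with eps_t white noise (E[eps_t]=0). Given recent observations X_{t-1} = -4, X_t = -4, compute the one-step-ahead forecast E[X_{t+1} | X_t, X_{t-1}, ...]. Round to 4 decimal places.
E[X_{t+1} \mid \mathcal F_t] = 3.4000

For an AR(p) model X_t = c + sum_i phi_i X_{t-i} + eps_t, the
one-step-ahead conditional mean is
  E[X_{t+1} | X_t, ...] = c + sum_i phi_i X_{t+1-i}.
Substitute known values:
  E[X_{t+1} | ...] = (-0.411) * (-4) + (-0.439) * (-4)
                   = 3.4000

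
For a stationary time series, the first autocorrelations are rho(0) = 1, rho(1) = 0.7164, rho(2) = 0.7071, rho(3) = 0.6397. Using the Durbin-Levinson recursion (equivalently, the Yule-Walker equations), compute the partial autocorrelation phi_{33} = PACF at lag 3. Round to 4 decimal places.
\phi_{33} = 0.1210

The PACF at lag k is phi_{kk}, the last component of the solution
to the Yule-Walker system G_k phi = r_k where
  (G_k)_{ij} = rho(|i - j|), (r_k)_i = rho(i), i,j = 1..k.
Equivalently, Durbin-Levinson gives phi_{kk} iteratively:
  phi_{11} = rho(1)
  phi_{kk} = [rho(k) - sum_{j=1..k-1} phi_{k-1,j} rho(k-j)]
            / [1 - sum_{j=1..k-1} phi_{k-1,j} rho(j)],
  phi_{k,j} = phi_{k-1,j} - phi_{kk} phi_{k-1,k-j},  j = 1..k-1.
Step k = 1:
  phi_11 = rho(1) = 0.7164.
Step k = 2:
  phi_22 = [rho(2) - phi_11 rho(1)] / [1 - phi_11 rho(1)] = [0.7071 - (0.7164)(0.7164)] / [1 - (0.7164)(0.7164)]
         = 0.19387104 / 0.48677104 = 0.39828.
  Update: phi_21 = phi_11 - phi_22 phi_11 = 0.7164 - (0.39828)(0.7164) = 0.431072.
Step k = 3:
  phi_33 = [rho(3) - phi_21 rho(2) - phi_22 rho(1)] / [1 - phi_21 rho(1) - phi_22 rho(2)]
    numerator   = 0.6397 - (0.431072)(0.7071) - (0.39828)(0.7164) = 0.04956111
    denominator = 1 - (0.431072)(0.7164) - (0.39828)(0.7071) = 0.40955613
  phi_33 = 0.04956111 / 0.40955613 = 0.121.
Therefore phi_{33} = 0.1210.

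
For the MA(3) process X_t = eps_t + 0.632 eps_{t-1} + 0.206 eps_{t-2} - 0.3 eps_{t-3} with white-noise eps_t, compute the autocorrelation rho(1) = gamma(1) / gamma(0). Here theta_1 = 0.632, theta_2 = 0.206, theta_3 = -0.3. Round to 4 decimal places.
\rho(1) = 0.4572

For an MA(q) process with theta_0 = 1, the autocovariance is
  gamma(k) = sigma^2 * sum_{i=0..q-k} theta_i * theta_{i+k},
and rho(k) = gamma(k) / gamma(0). Sigma^2 cancels.
  numerator   = (1)*(0.632) + (0.632)*(0.206) + (0.206)*(-0.3) = 0.700392.
  denominator = (1)^2 + (0.632)^2 + (0.206)^2 + (-0.3)^2 = 1.53186.
  rho(1) = 0.700392 / 1.53186 = 0.4572.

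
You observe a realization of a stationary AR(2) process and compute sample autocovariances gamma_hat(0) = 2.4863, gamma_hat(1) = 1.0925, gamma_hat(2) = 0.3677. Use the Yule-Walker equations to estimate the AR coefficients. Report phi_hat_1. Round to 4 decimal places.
\hat\phi_{1} = 0.4640

The Yule-Walker equations for an AR(p) process read, in matrix form,
  Gamma_p phi = r_p,   with   (Gamma_p)_{ij} = gamma(|i - j|),
                       (r_p)_i = gamma(i),   i,j = 1..p.
Substitute the sample gammas (Toeplitz matrix and right-hand side of size 2):
  Gamma_p = [[2.4863, 1.0925], [1.0925, 2.4863]]
  r_p     = [1.0925, 0.3677]
Written out:
  2.4863 phi_1 + 1.0925 phi_2 = 1.0925
  1.0925 phi_1 + 2.4863 phi_2 = 0.3677
Solve by Cramer's rule:
  det = gamma(0)^2 - gamma(1)^2 = (2.4863)^2 - (1.0925)^2 = 6.18168769 - 1.19355625 = 4.98813144
  phi_hat_1 = [gamma(1) gamma(0) - gamma(1) gamma(2)] / det = [(1.0925)(2.4863) - (1.0925)(0.3677)] / 4.98813144 = 2.3145705 / 4.98813144 = 0.464
  phi_hat_2 = [gamma(0) gamma(2) - gamma(1)^2] / det = [(2.4863)(0.3677) - (1.0925)^2] / 4.98813144 = -0.27934374 / 4.98813144 = -0.056
So phi_hat = [0.4640, -0.0560].
Therefore phi_hat_1 = 0.4640.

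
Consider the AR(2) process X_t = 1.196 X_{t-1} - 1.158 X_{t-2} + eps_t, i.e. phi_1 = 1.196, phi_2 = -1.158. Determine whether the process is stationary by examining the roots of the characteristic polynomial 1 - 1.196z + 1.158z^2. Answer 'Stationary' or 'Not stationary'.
\text{Not stationary}

The AR(p) characteristic polynomial is P(z) = 1 - 1.196z + 1.158z^2.
Stationarity requires all roots to lie outside the unit circle, i.e. |z| > 1 for every root.
Set 1 + (-1.196) z + (1.158) z^2 = 0, i.e. a z^2 + b z + c = 0 with a = 1.158, b = -1.196, c = 1.
Discriminant D = b^2 - 4ac = (-1.196)^2 - 4*(1.158)*1 = 1.430416 - (4.632) = -3.201584.
D < 0, so the roots are the complex-conjugate pair z = (-b +/- i sqrt(-D)) / (2a) = 0.5164 +/- 0.7726i.
For a conjugate pair |z|^2 = z * conj(z) = (product of roots) = c/a = 1/(1.158) = 0.863558, so |z| = sqrt(0.863558) = 0.9293 for both roots.
Moduli of all roots: 0.9293, 0.9293.
All moduli strictly greater than 1? No.
Verdict: Not stationary.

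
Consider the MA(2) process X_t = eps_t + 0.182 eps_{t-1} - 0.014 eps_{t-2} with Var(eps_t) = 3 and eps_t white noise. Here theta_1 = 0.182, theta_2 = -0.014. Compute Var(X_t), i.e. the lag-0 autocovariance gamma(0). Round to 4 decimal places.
\gamma(0) = 3.1000

For an MA(q) process X_t = eps_t + sum_i theta_i eps_{t-i} with
Var(eps_t) = sigma^2, the variance is
  gamma(0) = sigma^2 * (1 + sum_i theta_i^2).
  sum_i theta_i^2 = (0.182)^2 + (-0.014)^2 = 0.033124 + 0.000196 = 0.03332.
  gamma(0) = 3 * (1 + 0.03332) = 3 * 1.03332 = 3.09996, which rounds to 3.1000.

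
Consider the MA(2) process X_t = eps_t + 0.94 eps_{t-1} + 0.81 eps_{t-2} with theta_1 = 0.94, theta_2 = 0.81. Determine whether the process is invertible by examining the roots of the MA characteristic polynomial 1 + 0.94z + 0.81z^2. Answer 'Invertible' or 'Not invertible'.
\text{Invertible}

The MA(q) characteristic polynomial is P(z) = 1 + 0.94z + 0.81z^2.
Invertibility requires all roots to lie outside the unit circle, i.e. |z| > 1 for every root.
Set 1 + (0.94) z + (0.81) z^2 = 0, i.e. a z^2 + b z + c = 0 with a = 0.81, b = 0.94, c = 1.
Discriminant D = b^2 - 4ac = (0.94)^2 - 4*(0.81)*1 = 0.8836 - (3.24) = -2.3564.
D < 0, so the roots are the complex-conjugate pair z = (-b +/- i sqrt(-D)) / (2a) = -0.5802 +/- 0.9476i.
For a conjugate pair |z|^2 = z * conj(z) = (product of roots) = c/a = 1/(0.81) = 1.234568, so |z| = sqrt(1.234568) = 1.1111 for both roots.
Moduli of all roots: 1.1111, 1.1111.
All moduli strictly greater than 1? Yes.
Verdict: Invertible.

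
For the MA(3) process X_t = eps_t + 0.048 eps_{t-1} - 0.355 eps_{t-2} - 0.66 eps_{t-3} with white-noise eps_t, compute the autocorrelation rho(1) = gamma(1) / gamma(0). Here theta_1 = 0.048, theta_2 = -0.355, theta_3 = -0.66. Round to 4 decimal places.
\rho(1) = 0.1696

For an MA(q) process with theta_0 = 1, the autocovariance is
  gamma(k) = sigma^2 * sum_{i=0..q-k} theta_i * theta_{i+k},
and rho(k) = gamma(k) / gamma(0). Sigma^2 cancels.
  numerator   = (1)*(0.048) + (0.048)*(-0.355) + (-0.355)*(-0.66) = 0.26526.
  denominator = (1)^2 + (0.048)^2 + (-0.355)^2 + (-0.66)^2 = 1.563929.
  rho(1) = 0.26526 / 1.563929 = 0.1696.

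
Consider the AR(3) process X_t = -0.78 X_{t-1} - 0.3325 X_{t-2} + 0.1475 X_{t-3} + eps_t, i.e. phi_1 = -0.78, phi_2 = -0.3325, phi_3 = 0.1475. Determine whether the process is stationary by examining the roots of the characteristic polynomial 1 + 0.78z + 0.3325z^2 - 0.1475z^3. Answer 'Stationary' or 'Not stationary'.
\text{Stationary}

The AR(p) characteristic polynomial is P(z) = 1 + 0.78z + 0.3325z^2 - 0.1475z^3.
Stationarity requires all roots to lie outside the unit circle, i.e. |z| > 1 for every root.
Degree 3: look for a simple real root z0 first, then factor out (1 - z/z0) and solve the remaining quadratic.
Testing z0 = 4: P(4) = 1 + (0.78)(4) + (0.3325)(4)^2 + (-0.1475)(4)^3
  = 1 + (3.12) + (5.32) + (-9.44) = 0.  So z_0 = 4 is a root, |z_0| = 4.
Divide out the factor (1 - 0.25 z) = (1 - z/z0) (since 1/z0 = 0.25):
  P(z) = (1 - 0.25 z)(1 + (1.03) z + (0.59) z^2)
  [check: z-coef 1.03 - (0.25) = 0.78; z^2-coef 0.59 - (0.25)(1.03) = 0.3325; z^3-coef -(0.25)(0.59) = -0.1475.]
Remaining roots from the quadratic factor 1 + (1.03) z + (0.59) z^2:
  Set 1 + (1.03) z + (0.59) z^2 = 0, i.e. a z^2 + b z + c = 0 with a = 0.59, b = 1.03, c = 1.
  Discriminant D = b^2 - 4ac = (1.03)^2 - 4*(0.59)*1 = 1.0609 - (2.36) = -1.2991.
  D < 0, so the roots are the complex-conjugate pair z = (-b +/- i sqrt(-D)) / (2a) = -0.8729 +/- 0.9659i.
  For a conjugate pair |z|^2 = z * conj(z) = (product of roots) = c/a = 1/(0.59) = 1.694915, so |z| = sqrt(1.694915) = 1.3019 for both roots.
Moduli of all roots: 4.0000, 1.3019, 1.3019.
All moduli strictly greater than 1? Yes.
Verdict: Stationary.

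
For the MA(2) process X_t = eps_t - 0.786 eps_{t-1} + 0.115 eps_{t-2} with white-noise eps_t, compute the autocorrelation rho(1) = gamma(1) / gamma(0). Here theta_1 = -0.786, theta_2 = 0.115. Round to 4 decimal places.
\rho(1) = -0.5373

For an MA(q) process with theta_0 = 1, the autocovariance is
  gamma(k) = sigma^2 * sum_{i=0..q-k} theta_i * theta_{i+k},
and rho(k) = gamma(k) / gamma(0). Sigma^2 cancels.
  numerator   = (1)*(-0.786) + (-0.786)*(0.115) = -0.87639.
  denominator = (1)^2 + (-0.786)^2 + (0.115)^2 = 1.631021.
  rho(1) = -0.87639 / 1.631021 = -0.5373.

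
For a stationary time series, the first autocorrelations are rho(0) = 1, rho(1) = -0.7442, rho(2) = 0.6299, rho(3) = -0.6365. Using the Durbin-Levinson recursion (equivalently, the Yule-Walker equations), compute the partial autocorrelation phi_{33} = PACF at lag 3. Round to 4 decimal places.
\phi_{33} = -0.2788

The PACF at lag k is phi_{kk}, the last component of the solution
to the Yule-Walker system G_k phi = r_k where
  (G_k)_{ij} = rho(|i - j|), (r_k)_i = rho(i), i,j = 1..k.
Equivalently, Durbin-Levinson gives phi_{kk} iteratively:
  phi_{11} = rho(1)
  phi_{kk} = [rho(k) - sum_{j=1..k-1} phi_{k-1,j} rho(k-j)]
            / [1 - sum_{j=1..k-1} phi_{k-1,j} rho(j)],
  phi_{k,j} = phi_{k-1,j} - phi_{kk} phi_{k-1,k-j},  j = 1..k-1.
Step k = 1:
  phi_11 = rho(1) = -0.7442.
Step k = 2:
  phi_22 = [rho(2) - phi_11 rho(1)] / [1 - phi_11 rho(1)] = [0.6299 - (-0.7442)(-0.7442)] / [1 - (-0.7442)(-0.7442)]
         = 0.07606636 / 0.44616636 = 0.170489.
  Update: phi_21 = phi_11 - phi_22 phi_11 = -0.7442 - (0.170489)(-0.7442) = -0.617322.
Step k = 3:
  phi_33 = [rho(3) - phi_21 rho(2) - phi_22 rho(1)] / [1 - phi_21 rho(1) - phi_22 rho(2)]
    numerator   = -0.6365 - (-0.617322)(0.6299) - (0.170489)(-0.7442) = -0.12077096
    denominator = 1 - (-0.617322)(-0.7442) - (0.170489)(0.6299) = 0.4331979
  phi_33 = -0.12077096 / 0.4331979 = -0.2788.
Therefore phi_{33} = -0.2788.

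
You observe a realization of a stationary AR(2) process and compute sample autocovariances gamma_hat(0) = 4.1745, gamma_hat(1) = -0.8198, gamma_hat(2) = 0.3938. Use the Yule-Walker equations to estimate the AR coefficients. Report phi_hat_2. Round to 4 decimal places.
\hat\phi_{2} = 0.0580

The Yule-Walker equations for an AR(p) process read, in matrix form,
  Gamma_p phi = r_p,   with   (Gamma_p)_{ij} = gamma(|i - j|),
                       (r_p)_i = gamma(i),   i,j = 1..p.
Substitute the sample gammas (Toeplitz matrix and right-hand side of size 2):
  Gamma_p = [[4.1745, -0.8198], [-0.8198, 4.1745]]
  r_p     = [-0.8198, 0.3938]
Written out:
  4.1745 phi_1 - 0.8198 phi_2 = -0.8198
  -0.8198 phi_1 + 4.1745 phi_2 = 0.3938
Solve by Cramer's rule:
  det = gamma(0)^2 - gamma(1)^2 = (4.1745)^2 - (-0.8198)^2 = 17.42645025 - 0.67207204 = 16.75437821
  phi_hat_1 = [gamma(1) gamma(0) - gamma(1) gamma(2)] / det = [(-0.8198)(4.1745) - (-0.8198)(0.3938)] / 16.75437821 = -3.09941786 / 16.75437821 = -0.185
  phi_hat_2 = [gamma(0) gamma(2) - gamma(1)^2] / det = [(4.1745)(0.3938) - (-0.8198)^2] / 16.75437821 = 0.97184606 / 16.75437821 = 0.058
So phi_hat = [-0.1850, 0.0580].
Therefore phi_hat_2 = 0.0580.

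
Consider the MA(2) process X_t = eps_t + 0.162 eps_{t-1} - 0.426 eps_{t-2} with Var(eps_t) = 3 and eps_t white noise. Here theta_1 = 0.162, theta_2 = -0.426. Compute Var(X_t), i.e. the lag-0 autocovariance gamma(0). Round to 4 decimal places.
\gamma(0) = 3.6232

For an MA(q) process X_t = eps_t + sum_i theta_i eps_{t-i} with
Var(eps_t) = sigma^2, the variance is
  gamma(0) = sigma^2 * (1 + sum_i theta_i^2).
  sum_i theta_i^2 = (0.162)^2 + (-0.426)^2 = 0.026244 + 0.181476 = 0.20772.
  gamma(0) = 3 * (1 + 0.20772) = 3 * 1.20772 = 3.62316, which rounds to 3.6232.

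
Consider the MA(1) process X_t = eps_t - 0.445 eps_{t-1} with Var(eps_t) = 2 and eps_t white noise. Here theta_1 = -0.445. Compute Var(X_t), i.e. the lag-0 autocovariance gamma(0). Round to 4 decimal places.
\gamma(0) = 2.3961

For an MA(q) process X_t = eps_t + sum_i theta_i eps_{t-i} with
Var(eps_t) = sigma^2, the variance is
  gamma(0) = sigma^2 * (1 + sum_i theta_i^2).
  sum_i theta_i^2 = (-0.445)^2 = 0.198025.
  gamma(0) = 2 * (1 + 0.198025) = 2 * 1.198025 = 2.39605, which rounds to 2.3961.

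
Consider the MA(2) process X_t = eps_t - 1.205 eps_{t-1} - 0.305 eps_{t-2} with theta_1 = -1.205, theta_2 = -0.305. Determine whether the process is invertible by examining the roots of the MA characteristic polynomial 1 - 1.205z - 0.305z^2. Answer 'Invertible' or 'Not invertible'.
\text{Not invertible}

The MA(q) characteristic polynomial is P(z) = 1 - 1.205z - 0.305z^2.
Invertibility requires all roots to lie outside the unit circle, i.e. |z| > 1 for every root.
Set 1 + (-1.205) z + (-0.305) z^2 = 0, i.e. a z^2 + b z + c = 0 with a = -0.305, b = -1.205, c = 1.
Discriminant D = b^2 - 4ac = (-1.205)^2 - 4*(-0.305)*1 = 1.452025 - (-1.22) = 2.672025.
D >= 0, so the roots are real: z = (-b +/- sqrt(D)) / (2a) = (1.205 +/- 1.634633) / (-0.61).
  z_1 = (1.205 + 1.634633) / (-0.61) = -4.6551,   |z_1| = 4.6551.
  z_2 = (1.205 - 1.634633) / (-0.61) = 0.7043,   |z_2| = 0.7043.
Moduli of all roots: 4.6551, 0.7043.
All moduli strictly greater than 1? No.
Verdict: Not invertible.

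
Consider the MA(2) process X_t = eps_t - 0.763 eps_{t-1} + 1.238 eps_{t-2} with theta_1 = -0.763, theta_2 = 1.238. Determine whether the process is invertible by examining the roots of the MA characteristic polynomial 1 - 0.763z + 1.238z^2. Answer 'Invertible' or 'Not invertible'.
\text{Not invertible}

The MA(q) characteristic polynomial is P(z) = 1 - 0.763z + 1.238z^2.
Invertibility requires all roots to lie outside the unit circle, i.e. |z| > 1 for every root.
Set 1 + (-0.763) z + (1.238) z^2 = 0, i.e. a z^2 + b z + c = 0 with a = 1.238, b = -0.763, c = 1.
Discriminant D = b^2 - 4ac = (-0.763)^2 - 4*(1.238)*1 = 0.582169 - (4.952) = -4.369831.
D < 0, so the roots are the complex-conjugate pair z = (-b +/- i sqrt(-D)) / (2a) = 0.3082 +/- 0.8443i.
For a conjugate pair |z|^2 = z * conj(z) = (product of roots) = c/a = 1/(1.238) = 0.807754, so |z| = sqrt(0.807754) = 0.8988 for both roots.
Moduli of all roots: 0.8988, 0.8988.
All moduli strictly greater than 1? No.
Verdict: Not invertible.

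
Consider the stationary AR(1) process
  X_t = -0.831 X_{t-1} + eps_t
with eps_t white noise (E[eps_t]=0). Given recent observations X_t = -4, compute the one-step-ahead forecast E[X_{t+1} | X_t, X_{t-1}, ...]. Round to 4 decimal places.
E[X_{t+1} \mid \mathcal F_t] = 3.3240

For an AR(p) model X_t = c + sum_i phi_i X_{t-i} + eps_t, the
one-step-ahead conditional mean is
  E[X_{t+1} | X_t, ...] = c + sum_i phi_i X_{t+1-i}.
Substitute known values:
  E[X_{t+1} | ...] = (-0.831) * (-4)
                   = 3.3240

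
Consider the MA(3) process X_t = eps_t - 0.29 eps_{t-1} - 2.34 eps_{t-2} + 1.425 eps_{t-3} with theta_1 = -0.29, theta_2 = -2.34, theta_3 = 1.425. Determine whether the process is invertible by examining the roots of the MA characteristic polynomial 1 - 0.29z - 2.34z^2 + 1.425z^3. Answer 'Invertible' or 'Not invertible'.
\text{Not invertible}

The MA(q) characteristic polynomial is P(z) = 1 - 0.29z - 2.34z^2 + 1.425z^3.
Invertibility requires all roots to lie outside the unit circle, i.e. |z| > 1 for every root.
Degree 3: look for a simple real root z0 first, then factor out (1 - z/z0) and solve the remaining quadratic.
Testing z0 = 0.8: P(0.8) = 1 + (-0.29)(0.8) + (-2.34)(0.8)^2 + (1.425)(0.8)^3
  = 1 + (-0.232) + (-1.4976) + (0.7296) = 0.  So z_0 = 0.8 is a root, |z_0| = 0.8.
Divide out the factor (1 - 1.25 z) = (1 - z/z0) (since 1/z0 = 1.25):
  P(z) = (1 - 1.25 z)(1 + (0.96) z + (-1.14) z^2)
  [check: z-coef 0.96 - (1.25) = -0.29; z^2-coef -1.14 - (1.25)(0.96) = -2.34; z^3-coef -(1.25)(-1.14) = 1.425.]
Remaining roots from the quadratic factor 1 + (0.96) z + (-1.14) z^2:
  Set 1 + (0.96) z + (-1.14) z^2 = 0, i.e. a z^2 + b z + c = 0 with a = -1.14, b = 0.96, c = 1.
  Discriminant D = b^2 - 4ac = (0.96)^2 - 4*(-1.14)*1 = 0.9216 - (-4.56) = 5.4816.
  D >= 0, so the roots are real: z = (-b +/- sqrt(D)) / (2a) = (-0.96 +/- 2.341282) / (-2.28).
    z_1 = (-0.96 + 2.341282) / (-2.28) = -0.6058,   |z_1| = 0.6058.
    z_2 = (-0.96 - 2.341282) / (-2.28) = 1.4479,   |z_2| = 1.4479.
Moduli of all roots: 0.8000, 0.6058, 1.4479.
All moduli strictly greater than 1? No.
Verdict: Not invertible.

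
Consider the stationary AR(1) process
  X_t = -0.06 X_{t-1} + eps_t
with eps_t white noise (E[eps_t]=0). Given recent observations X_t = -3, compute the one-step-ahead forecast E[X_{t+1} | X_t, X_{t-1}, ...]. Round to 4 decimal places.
E[X_{t+1} \mid \mathcal F_t] = 0.1800

For an AR(p) model X_t = c + sum_i phi_i X_{t-i} + eps_t, the
one-step-ahead conditional mean is
  E[X_{t+1} | X_t, ...] = c + sum_i phi_i X_{t+1-i}.
Substitute known values:
  E[X_{t+1} | ...] = (-0.06) * (-3)
                   = 0.1800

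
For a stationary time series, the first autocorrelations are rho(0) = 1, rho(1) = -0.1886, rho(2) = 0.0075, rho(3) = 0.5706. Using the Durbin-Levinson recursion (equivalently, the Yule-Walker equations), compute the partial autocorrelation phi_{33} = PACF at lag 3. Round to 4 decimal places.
\phi_{33} = 0.5880

The PACF at lag k is phi_{kk}, the last component of the solution
to the Yule-Walker system G_k phi = r_k where
  (G_k)_{ij} = rho(|i - j|), (r_k)_i = rho(i), i,j = 1..k.
Equivalently, Durbin-Levinson gives phi_{kk} iteratively:
  phi_{11} = rho(1)
  phi_{kk} = [rho(k) - sum_{j=1..k-1} phi_{k-1,j} rho(k-j)]
            / [1 - sum_{j=1..k-1} phi_{k-1,j} rho(j)],
  phi_{k,j} = phi_{k-1,j} - phi_{kk} phi_{k-1,k-j},  j = 1..k-1.
Step k = 1:
  phi_11 = rho(1) = -0.1886.
Step k = 2:
  phi_22 = [rho(2) - phi_11 rho(1)] / [1 - phi_11 rho(1)] = [0.0075 - (-0.1886)(-0.1886)] / [1 - (-0.1886)(-0.1886)]
         = -0.02806996 / 0.96443004 = -0.029105.
  Update: phi_21 = phi_11 - phi_22 phi_11 = -0.1886 - (-0.029105)(-0.1886) = -0.194089.
Step k = 3:
  phi_33 = [rho(3) - phi_21 rho(2) - phi_22 rho(1)] / [1 - phi_21 rho(1) - phi_22 rho(2)]
    numerator   = 0.5706 - (-0.194089)(0.0075) - (-0.029105)(-0.1886) = 0.56656642
    denominator = 1 - (-0.194089)(-0.1886) - (-0.029105)(0.0075) = 0.96361306
  phi_33 = 0.56656642 / 0.96361306 = 0.588.
Therefore phi_{33} = 0.5880.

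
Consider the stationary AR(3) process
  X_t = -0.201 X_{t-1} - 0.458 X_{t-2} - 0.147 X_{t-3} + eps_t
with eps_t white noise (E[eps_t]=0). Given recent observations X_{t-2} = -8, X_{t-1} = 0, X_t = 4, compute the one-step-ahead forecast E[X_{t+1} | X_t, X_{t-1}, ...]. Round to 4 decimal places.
E[X_{t+1} \mid \mathcal F_t] = 0.3720

For an AR(p) model X_t = c + sum_i phi_i X_{t-i} + eps_t, the
one-step-ahead conditional mean is
  E[X_{t+1} | X_t, ...] = c + sum_i phi_i X_{t+1-i}.
Substitute known values:
  E[X_{t+1} | ...] = (-0.201) * (4) + (-0.458) * (0) + (-0.147) * (-8)
                   = 0.3720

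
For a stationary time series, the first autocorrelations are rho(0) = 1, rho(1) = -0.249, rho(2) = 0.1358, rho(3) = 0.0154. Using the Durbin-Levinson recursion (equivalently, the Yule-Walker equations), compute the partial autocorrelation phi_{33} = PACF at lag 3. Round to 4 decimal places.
\phi_{33} = 0.0710

The PACF at lag k is phi_{kk}, the last component of the solution
to the Yule-Walker system G_k phi = r_k where
  (G_k)_{ij} = rho(|i - j|), (r_k)_i = rho(i), i,j = 1..k.
Equivalently, Durbin-Levinson gives phi_{kk} iteratively:
  phi_{11} = rho(1)
  phi_{kk} = [rho(k) - sum_{j=1..k-1} phi_{k-1,j} rho(k-j)]
            / [1 - sum_{j=1..k-1} phi_{k-1,j} rho(j)],
  phi_{k,j} = phi_{k-1,j} - phi_{kk} phi_{k-1,k-j},  j = 1..k-1.
Step k = 1:
  phi_11 = rho(1) = -0.249.
Step k = 2:
  phi_22 = [rho(2) - phi_11 rho(1)] / [1 - phi_11 rho(1)] = [0.1358 - (-0.249)(-0.249)] / [1 - (-0.249)(-0.249)]
         = 0.073799 / 0.937999 = 0.078677.
  Update: phi_21 = phi_11 - phi_22 phi_11 = -0.249 - (0.078677)(-0.249) = -0.229409.
Step k = 3:
  phi_33 = [rho(3) - phi_21 rho(2) - phi_22 rho(1)] / [1 - phi_21 rho(1) - phi_22 rho(2)]
    numerator   = 0.0154 - (-0.229409)(0.1358) - (0.078677)(-0.249) = 0.06614439
    denominator = 1 - (-0.229409)(-0.249) - (0.078677)(0.1358) = 0.93219271
  phi_33 = 0.06614439 / 0.93219271 = 0.071.
Therefore phi_{33} = 0.0710.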